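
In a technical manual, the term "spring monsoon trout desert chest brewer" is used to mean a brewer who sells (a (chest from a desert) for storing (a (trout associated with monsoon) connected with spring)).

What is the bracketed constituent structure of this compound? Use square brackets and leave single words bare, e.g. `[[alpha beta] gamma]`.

[[[spring [monsoon trout]] [desert chest]] brewer]

Overall it is a kind of brewer; the modifier is "spring monsoon trout desert chest".
Inside "spring monsoon trout desert chest": head "chest" (specifically "desert chest"), modifier "spring monsoon trout".
Inside "spring monsoon trout": head "trout" (specifically "monsoon trout"), modifier "spring".
Inside "monsoon trout": head "trout", modifier "monsoon".
Inside "desert chest": head "chest", modifier "desert".
So the structure is [[[spring [monsoon trout]] [desert chest]] brewer].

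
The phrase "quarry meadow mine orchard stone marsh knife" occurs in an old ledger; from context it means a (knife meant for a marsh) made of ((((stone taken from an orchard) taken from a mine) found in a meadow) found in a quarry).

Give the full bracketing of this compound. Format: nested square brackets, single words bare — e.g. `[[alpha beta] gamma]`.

The outermost head in the paraphrase is "knife" (specifically "marsh knife"), modified by "quarry meadow mine orchard stone".
Within "quarry meadow mine orchard stone", the head is "stone" (specifically "meadow mine orchard stone") and the modifier is "quarry".
Within "meadow mine orchard stone", the head is "stone" (specifically "mine orchard stone") and the modifier is "meadow".
Within "mine orchard stone", the head is "stone" (specifically "orchard stone") and the modifier is "mine".
Within "orchard stone", the head is "stone" and the modifier is "orchard".
Within "marsh knife", the head is "knife" and the modifier is "marsh".
Assembled: [[quarry [meadow [mine [orchard stone]]]] [marsh knife]].

[[quarry [meadow [mine [orchard stone]]]] [marsh knife]]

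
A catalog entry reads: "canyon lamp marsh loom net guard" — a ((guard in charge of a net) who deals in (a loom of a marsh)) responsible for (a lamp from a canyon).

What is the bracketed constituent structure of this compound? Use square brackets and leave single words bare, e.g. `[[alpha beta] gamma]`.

[[canyon lamp] [[marsh loom] [net guard]]]

Overall it is a kind of guard (specifically "marsh loom net guard"); the modifier is "canyon lamp".
"canyon lamp" → head "lamp", modifier "canyon".
"marsh loom net guard" → head "guard" (specifically "net guard"), modifier "marsh loom".
"marsh loom" → head "loom", modifier "marsh".
"net guard" → head "guard", modifier "net".
So the structure is [[canyon lamp] [[marsh loom] [net guard]]].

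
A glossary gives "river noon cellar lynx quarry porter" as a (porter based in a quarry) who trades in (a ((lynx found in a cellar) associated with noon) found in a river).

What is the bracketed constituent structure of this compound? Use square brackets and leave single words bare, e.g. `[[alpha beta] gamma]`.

[[river [noon [cellar lynx]]] [quarry porter]]

The outermost head in the paraphrase is "porter" (specifically "quarry porter"), modified by "river noon cellar lynx".
Within "river noon cellar lynx", the head is "lynx" (specifically "noon cellar lynx") and the modifier is "river".
Within "noon cellar lynx", the head is "lynx" (specifically "cellar lynx") and the modifier is "noon".
Within "cellar lynx", the head is "lynx" and the modifier is "cellar".
Within "quarry porter", the head is "porter" and the modifier is "quarry".
Assembled: [[river [noon [cellar lynx]]] [quarry porter]].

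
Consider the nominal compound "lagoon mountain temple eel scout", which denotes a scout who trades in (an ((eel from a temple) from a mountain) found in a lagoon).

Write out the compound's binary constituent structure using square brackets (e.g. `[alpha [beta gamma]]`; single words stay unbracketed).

At the top level: head "scout"; modifier "lagoon mountain temple eel".
"lagoon mountain temple eel" → head "eel" (specifically "mountain temple eel"), modifier "lagoon".
"mountain temple eel" → head "eel" (specifically "temple eel"), modifier "mountain".
"temple eel" → head "eel", modifier "temple".
Putting it together: [[lagoon [mountain [temple eel]]] scout].

[[lagoon [mountain [temple eel]]] scout]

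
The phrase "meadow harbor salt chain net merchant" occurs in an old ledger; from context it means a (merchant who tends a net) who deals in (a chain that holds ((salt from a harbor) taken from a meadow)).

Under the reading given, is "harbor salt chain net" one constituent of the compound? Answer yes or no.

The top-level split is [meadow harbor salt chain] [net merchant]; the full structure is [[[meadow [harbor salt]] chain] [net merchant]].
"harbor salt chain net" straddles a constituent boundary, so it is not a single unit.

no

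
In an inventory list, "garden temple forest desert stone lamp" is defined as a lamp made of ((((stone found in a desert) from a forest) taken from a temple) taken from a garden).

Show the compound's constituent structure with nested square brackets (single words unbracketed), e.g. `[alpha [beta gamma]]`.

At the top level: head "lamp"; modifier "garden temple forest desert stone".
Inside "garden temple forest desert stone": head "stone" (specifically "temple forest desert stone"), modifier "garden".
Inside "temple forest desert stone": head "stone" (specifically "forest desert stone"), modifier "temple".
Inside "forest desert stone": head "stone" (specifically "desert stone"), modifier "forest".
Inside "desert stone": head "stone", modifier "desert".
Putting it together: [[garden [temple [forest [desert stone]]]] lamp].

[[garden [temple [forest [desert stone]]]] lamp]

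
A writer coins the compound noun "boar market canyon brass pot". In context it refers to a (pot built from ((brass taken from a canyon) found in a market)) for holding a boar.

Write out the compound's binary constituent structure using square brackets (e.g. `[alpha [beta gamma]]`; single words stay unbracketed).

Overall it is a kind of pot (specifically "market canyon brass pot"); the modifier is "boar".
Within "market canyon brass pot", the head is "pot" and the modifier is "market canyon brass".
Within "market canyon brass", the head is "brass" (specifically "canyon brass") and the modifier is "market".
Within "canyon brass", the head is "brass" and the modifier is "canyon".
Assembled: [boar [[market [canyon brass]] pot]].

[boar [[market [canyon brass]] pot]]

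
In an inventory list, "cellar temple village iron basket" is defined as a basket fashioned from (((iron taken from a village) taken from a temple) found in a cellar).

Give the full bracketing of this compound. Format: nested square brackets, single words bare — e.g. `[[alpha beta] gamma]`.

[[cellar [temple [village iron]]] basket]

Overall it is a kind of basket; the modifier is "cellar temple village iron".
"cellar temple village iron" → head "iron" (specifically "temple village iron"), modifier "cellar".
"temple village iron" → head "iron" (specifically "village iron"), modifier "temple".
"village iron" → head "iron", modifier "village".
So the structure is [[cellar [temple [village iron]]] basket].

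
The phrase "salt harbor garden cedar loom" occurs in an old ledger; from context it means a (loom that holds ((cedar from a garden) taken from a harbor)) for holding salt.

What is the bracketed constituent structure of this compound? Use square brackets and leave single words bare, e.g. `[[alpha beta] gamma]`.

The outermost head in the paraphrase is "loom" (specifically "harbor garden cedar loom"), modified by "salt".
Inside "harbor garden cedar loom": head "loom", modifier "harbor garden cedar".
Inside "harbor garden cedar": head "cedar" (specifically "garden cedar"), modifier "harbor".
Inside "garden cedar": head "cedar", modifier "garden".
Assembled: [salt [[harbor [garden cedar]] loom]].

[salt [[harbor [garden cedar]] loom]]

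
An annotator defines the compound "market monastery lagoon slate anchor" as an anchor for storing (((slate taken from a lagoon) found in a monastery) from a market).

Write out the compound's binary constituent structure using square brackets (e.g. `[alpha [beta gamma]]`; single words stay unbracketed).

[[market [monastery [lagoon slate]]] anchor]

At the top level: head "anchor"; modifier "market monastery lagoon slate".
Inside "market monastery lagoon slate": head "slate" (specifically "monastery lagoon slate"), modifier "market".
Inside "monastery lagoon slate": head "slate" (specifically "lagoon slate"), modifier "monastery".
Inside "lagoon slate": head "slate", modifier "lagoon".
Putting it together: [[market [monastery [lagoon slate]]] anchor].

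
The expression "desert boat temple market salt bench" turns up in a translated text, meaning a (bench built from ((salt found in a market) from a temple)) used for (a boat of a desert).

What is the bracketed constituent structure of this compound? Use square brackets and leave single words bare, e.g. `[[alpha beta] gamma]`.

At the top level: head "bench" (specifically "temple market salt bench"); modifier "desert boat".
Within "desert boat", the head is "boat" and the modifier is "desert".
Within "temple market salt bench", the head is "bench" and the modifier is "temple market salt".
Within "temple market salt", the head is "salt" (specifically "market salt") and the modifier is "temple".
Within "market salt", the head is "salt" and the modifier is "market".
Assembled: [[desert boat] [[temple [market salt]] bench]].

[[desert boat] [[temple [market salt]] bench]]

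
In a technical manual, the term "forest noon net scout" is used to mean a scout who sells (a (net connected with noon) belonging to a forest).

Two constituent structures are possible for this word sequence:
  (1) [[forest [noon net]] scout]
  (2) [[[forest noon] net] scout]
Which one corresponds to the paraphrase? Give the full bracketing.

The paraphrase's head is the "scout" part ("scout"); its modifier is "forest noon net".
That top-level split, carried through the inner groups, gives [[forest [noon net]] scout].

[[forest [noon net]] scout]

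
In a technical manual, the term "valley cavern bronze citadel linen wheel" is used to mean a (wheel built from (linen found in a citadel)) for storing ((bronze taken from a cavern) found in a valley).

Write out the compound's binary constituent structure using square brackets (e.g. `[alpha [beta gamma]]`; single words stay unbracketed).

[[valley [cavern bronze]] [[citadel linen] wheel]]

Overall it is a kind of wheel (specifically "citadel linen wheel"); the modifier is "valley cavern bronze".
Inside "valley cavern bronze": head "bronze" (specifically "cavern bronze"), modifier "valley".
Inside "cavern bronze": head "bronze", modifier "cavern".
Inside "citadel linen wheel": head "wheel", modifier "citadel linen".
Inside "citadel linen": head "linen", modifier "citadel".
So the structure is [[valley [cavern bronze]] [[citadel linen] wheel]].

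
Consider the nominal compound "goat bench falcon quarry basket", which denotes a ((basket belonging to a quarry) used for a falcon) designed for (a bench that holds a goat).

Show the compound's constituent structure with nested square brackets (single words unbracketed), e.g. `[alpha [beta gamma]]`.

At the top level: head "basket" (specifically "falcon quarry basket"); modifier "goat bench".
Within "goat bench", the head is "bench" and the modifier is "goat".
Within "falcon quarry basket", the head is "basket" (specifically "quarry basket") and the modifier is "falcon".
Within "quarry basket", the head is "basket" and the modifier is "quarry".
Putting it together: [[goat bench] [falcon [quarry basket]]].

[[goat bench] [falcon [quarry basket]]]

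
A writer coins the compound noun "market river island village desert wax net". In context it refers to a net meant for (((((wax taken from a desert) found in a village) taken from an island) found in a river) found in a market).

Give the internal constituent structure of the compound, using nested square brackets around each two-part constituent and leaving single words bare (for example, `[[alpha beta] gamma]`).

[[market [river [island [village [desert wax]]]]] net]

At the top level: head "net"; modifier "market river island village desert wax".
Within "market river island village desert wax", the head is "wax" (specifically "river island village desert wax") and the modifier is "market".
Within "river island village desert wax", the head is "wax" (specifically "island village desert wax") and the modifier is "river".
Within "island village desert wax", the head is "wax" (specifically "village desert wax") and the modifier is "island".
Within "village desert wax", the head is "wax" (specifically "desert wax") and the modifier is "village".
Within "desert wax", the head is "wax" and the modifier is "desert".
Putting it together: [[market [river [island [village [desert wax]]]]] net].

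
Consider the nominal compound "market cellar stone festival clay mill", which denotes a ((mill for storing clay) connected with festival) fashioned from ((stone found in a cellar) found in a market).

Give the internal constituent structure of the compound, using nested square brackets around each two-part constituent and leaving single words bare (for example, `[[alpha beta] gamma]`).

The outermost head in the paraphrase is "mill" (specifically "festival clay mill"), modified by "market cellar stone".
Inside "market cellar stone": head "stone" (specifically "cellar stone"), modifier "market".
Inside "cellar stone": head "stone", modifier "cellar".
Inside "festival clay mill": head "mill" (specifically "clay mill"), modifier "festival".
Inside "clay mill": head "mill", modifier "clay".
Assembled: [[market [cellar stone]] [festival [clay mill]]].

[[market [cellar stone]] [festival [clay mill]]]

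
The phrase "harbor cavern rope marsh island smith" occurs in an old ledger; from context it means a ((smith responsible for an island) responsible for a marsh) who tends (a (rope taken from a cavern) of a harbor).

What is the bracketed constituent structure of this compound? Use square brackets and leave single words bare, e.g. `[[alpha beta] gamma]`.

[[harbor [cavern rope]] [marsh [island smith]]]

The outermost head in the paraphrase is "smith" (specifically "marsh island smith"), modified by "harbor cavern rope".
Inside "harbor cavern rope": head "rope" (specifically "cavern rope"), modifier "harbor".
Inside "cavern rope": head "rope", modifier "cavern".
Inside "marsh island smith": head "smith" (specifically "island smith"), modifier "marsh".
Inside "island smith": head "smith", modifier "island".
So the structure is [[harbor [cavern rope]] [marsh [island smith]]].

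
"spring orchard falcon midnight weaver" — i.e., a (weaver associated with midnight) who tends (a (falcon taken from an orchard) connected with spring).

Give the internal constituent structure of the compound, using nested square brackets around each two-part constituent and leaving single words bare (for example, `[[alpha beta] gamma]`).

Overall it is a kind of weaver (specifically "midnight weaver"); the modifier is "spring orchard falcon".
Within "spring orchard falcon", the head is "falcon" (specifically "orchard falcon") and the modifier is "spring".
Within "orchard falcon", the head is "falcon" and the modifier is "orchard".
Within "midnight weaver", the head is "weaver" and the modifier is "midnight".
Putting it together: [[spring [orchard falcon]] [midnight weaver]].

[[spring [orchard falcon]] [midnight weaver]]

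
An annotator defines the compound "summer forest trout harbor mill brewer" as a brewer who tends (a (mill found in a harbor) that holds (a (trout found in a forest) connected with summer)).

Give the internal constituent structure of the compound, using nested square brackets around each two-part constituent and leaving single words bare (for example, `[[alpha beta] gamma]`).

[[[summer [forest trout]] [harbor mill]] brewer]

Overall it is a kind of brewer; the modifier is "summer forest trout harbor mill".
"summer forest trout harbor mill" → head "mill" (specifically "harbor mill"), modifier "summer forest trout".
"summer forest trout" → head "trout" (specifically "forest trout"), modifier "summer".
"forest trout" → head "trout", modifier "forest".
"harbor mill" → head "mill", modifier "harbor".
Putting it together: [[[summer [forest trout]] [harbor mill]] brewer].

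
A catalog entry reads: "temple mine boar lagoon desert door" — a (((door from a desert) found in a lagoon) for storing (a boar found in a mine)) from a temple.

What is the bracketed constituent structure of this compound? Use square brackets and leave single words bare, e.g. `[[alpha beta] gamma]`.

At the top level: head "door" (specifically "mine boar lagoon desert door"); modifier "temple".
Within "mine boar lagoon desert door", the head is "door" (specifically "lagoon desert door") and the modifier is "mine boar".
Within "mine boar", the head is "boar" and the modifier is "mine".
Within "lagoon desert door", the head is "door" (specifically "desert door") and the modifier is "lagoon".
Within "desert door", the head is "door" and the modifier is "desert".
Assembled: [temple [[mine boar] [lagoon [desert door]]]].

[temple [[mine boar] [lagoon [desert door]]]]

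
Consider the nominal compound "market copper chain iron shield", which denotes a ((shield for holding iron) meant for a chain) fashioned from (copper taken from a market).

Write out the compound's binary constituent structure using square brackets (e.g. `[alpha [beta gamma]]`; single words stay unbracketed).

[[market copper] [chain [iron shield]]]

The outermost head in the paraphrase is "shield" (specifically "chain iron shield"), modified by "market copper".
Inside "market copper": head "copper", modifier "market".
Inside "chain iron shield": head "shield" (specifically "iron shield"), modifier "chain".
Inside "iron shield": head "shield", modifier "iron".
So the structure is [[market copper] [chain [iron shield]]].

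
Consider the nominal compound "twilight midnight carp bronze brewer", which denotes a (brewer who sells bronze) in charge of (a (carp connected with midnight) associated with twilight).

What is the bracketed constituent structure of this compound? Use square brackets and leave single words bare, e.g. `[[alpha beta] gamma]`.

[[twilight [midnight carp]] [bronze brewer]]

The outermost head in the paraphrase is "brewer" (specifically "bronze brewer"), modified by "twilight midnight carp".
Inside "twilight midnight carp": head "carp" (specifically "midnight carp"), modifier "twilight".
Inside "midnight carp": head "carp", modifier "midnight".
Inside "bronze brewer": head "brewer", modifier "bronze".
Putting it together: [[twilight [midnight carp]] [bronze brewer]].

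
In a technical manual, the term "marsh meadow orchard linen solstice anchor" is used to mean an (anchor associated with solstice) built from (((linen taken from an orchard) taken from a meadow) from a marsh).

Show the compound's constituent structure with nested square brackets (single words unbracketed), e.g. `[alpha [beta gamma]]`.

The outermost head in the paraphrase is "anchor" (specifically "solstice anchor"), modified by "marsh meadow orchard linen".
Within "marsh meadow orchard linen", the head is "linen" (specifically "meadow orchard linen") and the modifier is "marsh".
Within "meadow orchard linen", the head is "linen" (specifically "orchard linen") and the modifier is "meadow".
Within "orchard linen", the head is "linen" and the modifier is "orchard".
Within "solstice anchor", the head is "anchor" and the modifier is "solstice".
So the structure is [[marsh [meadow [orchard linen]]] [solstice anchor]].

[[marsh [meadow [orchard linen]]] [solstice anchor]]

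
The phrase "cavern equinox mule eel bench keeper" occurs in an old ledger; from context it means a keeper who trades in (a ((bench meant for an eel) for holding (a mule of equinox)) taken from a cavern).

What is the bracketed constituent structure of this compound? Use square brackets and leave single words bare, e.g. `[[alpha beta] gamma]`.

[[cavern [[equinox mule] [eel bench]]] keeper]

Whole compound: head "keeper", modifier "cavern equinox mule eel bench".
Inside "cavern equinox mule eel bench": head "bench" (specifically "equinox mule eel bench"), modifier "cavern".
Inside "equinox mule eel bench": head "bench" (specifically "eel bench"), modifier "equinox mule".
Inside "equinox mule": head "mule", modifier "equinox".
Inside "eel bench": head "bench", modifier "eel".
Putting it together: [[cavern [[equinox mule] [eel bench]]] keeper].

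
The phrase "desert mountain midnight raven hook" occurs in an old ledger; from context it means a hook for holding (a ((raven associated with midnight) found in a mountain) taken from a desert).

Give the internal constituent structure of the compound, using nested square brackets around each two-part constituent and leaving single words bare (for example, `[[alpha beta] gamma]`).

Overall it is a kind of hook; the modifier is "desert mountain midnight raven".
Within "desert mountain midnight raven", the head is "raven" (specifically "mountain midnight raven") and the modifier is "desert".
Within "mountain midnight raven", the head is "raven" (specifically "midnight raven") and the modifier is "mountain".
Within "midnight raven", the head is "raven" and the modifier is "midnight".
Putting it together: [[desert [mountain [midnight raven]]] hook].

[[desert [mountain [midnight raven]]] hook]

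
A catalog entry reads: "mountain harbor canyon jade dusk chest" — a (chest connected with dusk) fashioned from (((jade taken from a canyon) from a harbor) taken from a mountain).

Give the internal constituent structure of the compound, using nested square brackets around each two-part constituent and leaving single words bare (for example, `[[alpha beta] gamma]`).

Whole compound: head "chest" (specifically "dusk chest"), modifier "mountain harbor canyon jade".
"mountain harbor canyon jade" → head "jade" (specifically "harbor canyon jade"), modifier "mountain".
"harbor canyon jade" → head "jade" (specifically "canyon jade"), modifier "harbor".
"canyon jade" → head "jade", modifier "canyon".
"dusk chest" → head "chest", modifier "dusk".
So the structure is [[mountain [harbor [canyon jade]]] [dusk chest]].

[[mountain [harbor [canyon jade]]] [dusk chest]]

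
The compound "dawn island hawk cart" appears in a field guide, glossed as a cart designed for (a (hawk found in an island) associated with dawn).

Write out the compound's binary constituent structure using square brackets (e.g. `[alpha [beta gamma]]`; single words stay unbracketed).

Overall it is a kind of cart; the modifier is "dawn island hawk".
Inside "dawn island hawk": head "hawk" (specifically "island hawk"), modifier "dawn".
Inside "island hawk": head "hawk", modifier "island".
Putting it together: [[dawn [island hawk]] cart].

[[dawn [island hawk]] cart]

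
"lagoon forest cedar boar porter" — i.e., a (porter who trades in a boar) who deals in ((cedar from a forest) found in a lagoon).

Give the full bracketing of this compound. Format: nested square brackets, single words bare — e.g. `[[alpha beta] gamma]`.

The outermost head in the paraphrase is "porter" (specifically "boar porter"), modified by "lagoon forest cedar".
Inside "lagoon forest cedar": head "cedar" (specifically "forest cedar"), modifier "lagoon".
Inside "forest cedar": head "cedar", modifier "forest".
Inside "boar porter": head "porter", modifier "boar".
Putting it together: [[lagoon [forest cedar]] [boar porter]].

[[lagoon [forest cedar]] [boar porter]]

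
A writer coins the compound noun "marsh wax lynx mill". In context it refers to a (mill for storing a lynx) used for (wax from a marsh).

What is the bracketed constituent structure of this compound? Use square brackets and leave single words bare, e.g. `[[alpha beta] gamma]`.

Overall it is a kind of mill (specifically "lynx mill"); the modifier is "marsh wax".
Inside "marsh wax": head "wax", modifier "marsh".
Inside "lynx mill": head "mill", modifier "lynx".
Putting it together: [[marsh wax] [lynx mill]].

[[marsh wax] [lynx mill]]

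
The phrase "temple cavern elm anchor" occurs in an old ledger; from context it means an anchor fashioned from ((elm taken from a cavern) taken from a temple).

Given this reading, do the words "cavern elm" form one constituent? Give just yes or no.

The paraphrase groups the words so that "cavern elm" is one unit: it corresponds to a single parenthesized sub-phrase.
The full structure is [[temple [cavern elm]] anchor], in which [cavern elm] is a constituent.

yes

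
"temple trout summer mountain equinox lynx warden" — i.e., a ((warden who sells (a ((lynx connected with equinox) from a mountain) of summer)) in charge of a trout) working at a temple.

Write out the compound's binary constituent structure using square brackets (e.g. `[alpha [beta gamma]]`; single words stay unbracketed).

[temple [trout [[summer [mountain [equinox lynx]]] warden]]]

Whole compound: head "warden" (specifically "trout summer mountain equinox lynx warden"), modifier "temple".
Within "trout summer mountain equinox lynx warden", the head is "warden" (specifically "summer mountain equinox lynx warden") and the modifier is "trout".
Within "summer mountain equinox lynx warden", the head is "warden" and the modifier is "summer mountain equinox lynx".
Within "summer mountain equinox lynx", the head is "lynx" (specifically "mountain equinox lynx") and the modifier is "summer".
Within "mountain equinox lynx", the head is "lynx" (specifically "equinox lynx") and the modifier is "mountain".
Within "equinox lynx", the head is "lynx" and the modifier is "equinox".
So the structure is [temple [trout [[summer [mountain [equinox lynx]]] warden]]].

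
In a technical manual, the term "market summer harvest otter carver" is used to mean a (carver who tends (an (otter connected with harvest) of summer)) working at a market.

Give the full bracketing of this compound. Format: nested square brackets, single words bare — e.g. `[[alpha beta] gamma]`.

[market [[summer [harvest otter]] carver]]

The outermost head in the paraphrase is "carver" (specifically "summer harvest otter carver"), modified by "market".
Inside "summer harvest otter carver": head "carver", modifier "summer harvest otter".
Inside "summer harvest otter": head "otter" (specifically "harvest otter"), modifier "summer".
Inside "harvest otter": head "otter", modifier "harvest".
Assembled: [market [[summer [harvest otter]] carver]].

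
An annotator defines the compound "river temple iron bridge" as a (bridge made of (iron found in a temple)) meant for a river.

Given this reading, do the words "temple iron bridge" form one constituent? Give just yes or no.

yes

The paraphrase groups the words so that "temple iron bridge" is one unit: it corresponds to a single parenthesized sub-phrase.
The full structure is [river [[temple iron] bridge]], in which [temple iron bridge] is a constituent.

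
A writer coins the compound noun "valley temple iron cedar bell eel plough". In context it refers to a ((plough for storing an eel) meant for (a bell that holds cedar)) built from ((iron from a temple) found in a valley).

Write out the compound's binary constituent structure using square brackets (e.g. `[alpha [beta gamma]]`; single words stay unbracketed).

[[valley [temple iron]] [[cedar bell] [eel plough]]]

Overall it is a kind of plough (specifically "cedar bell eel plough"); the modifier is "valley temple iron".
Within "valley temple iron", the head is "iron" (specifically "temple iron") and the modifier is "valley".
Within "temple iron", the head is "iron" and the modifier is "temple".
Within "cedar bell eel plough", the head is "plough" (specifically "eel plough") and the modifier is "cedar bell".
Within "cedar bell", the head is "bell" and the modifier is "cedar".
Within "eel plough", the head is "plough" and the modifier is "eel".
Putting it together: [[valley [temple iron]] [[cedar bell] [eel plough]]].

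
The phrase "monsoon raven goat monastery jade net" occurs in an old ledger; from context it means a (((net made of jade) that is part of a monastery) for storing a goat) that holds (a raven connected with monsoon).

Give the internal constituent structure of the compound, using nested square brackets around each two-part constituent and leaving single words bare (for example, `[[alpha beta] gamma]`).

[[monsoon raven] [goat [monastery [jade net]]]]

At the top level: head "net" (specifically "goat monastery jade net"); modifier "monsoon raven".
Within "monsoon raven", the head is "raven" and the modifier is "monsoon".
Within "goat monastery jade net", the head is "net" (specifically "monastery jade net") and the modifier is "goat".
Within "monastery jade net", the head is "net" (specifically "jade net") and the modifier is "monastery".
Within "jade net", the head is "net" and the modifier is "jade".
Assembled: [[monsoon raven] [goat [monastery [jade net]]]].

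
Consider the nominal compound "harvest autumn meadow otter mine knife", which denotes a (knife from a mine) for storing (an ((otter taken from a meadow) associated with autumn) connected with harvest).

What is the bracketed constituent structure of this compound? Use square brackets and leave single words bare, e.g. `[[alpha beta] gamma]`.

[[harvest [autumn [meadow otter]]] [mine knife]]

At the top level: head "knife" (specifically "mine knife"); modifier "harvest autumn meadow otter".
Within "harvest autumn meadow otter", the head is "otter" (specifically "autumn meadow otter") and the modifier is "harvest".
Within "autumn meadow otter", the head is "otter" (specifically "meadow otter") and the modifier is "autumn".
Within "meadow otter", the head is "otter" and the modifier is "meadow".
Within "mine knife", the head is "knife" and the modifier is "mine".
Assembled: [[harvest [autumn [meadow otter]]] [mine knife]].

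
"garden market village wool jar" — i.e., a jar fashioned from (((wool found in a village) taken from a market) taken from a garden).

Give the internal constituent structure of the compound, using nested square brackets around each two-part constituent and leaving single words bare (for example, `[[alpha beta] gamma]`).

The outermost head in the paraphrase is "jar", modified by "garden market village wool".
Within "garden market village wool", the head is "wool" (specifically "market village wool") and the modifier is "garden".
Within "market village wool", the head is "wool" (specifically "village wool") and the modifier is "market".
Within "village wool", the head is "wool" and the modifier is "village".
Assembled: [[garden [market [village wool]]] jar].

[[garden [market [village wool]]] jar]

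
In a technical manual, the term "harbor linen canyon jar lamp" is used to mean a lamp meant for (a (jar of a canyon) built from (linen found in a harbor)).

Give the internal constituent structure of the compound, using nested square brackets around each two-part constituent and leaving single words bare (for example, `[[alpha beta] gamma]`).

At the top level: head "lamp"; modifier "harbor linen canyon jar".
"harbor linen canyon jar" → head "jar" (specifically "canyon jar"), modifier "harbor linen".
"harbor linen" → head "linen", modifier "harbor".
"canyon jar" → head "jar", modifier "canyon".
So the structure is [[[harbor linen] [canyon jar]] lamp].

[[[harbor linen] [canyon jar]] lamp]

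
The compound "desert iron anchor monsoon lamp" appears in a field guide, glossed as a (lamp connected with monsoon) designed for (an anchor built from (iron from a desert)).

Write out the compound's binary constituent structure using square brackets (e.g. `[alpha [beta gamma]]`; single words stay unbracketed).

[[[desert iron] anchor] [monsoon lamp]]

Whole compound: head "lamp" (specifically "monsoon lamp"), modifier "desert iron anchor".
Inside "desert iron anchor": head "anchor", modifier "desert iron".
Inside "desert iron": head "iron", modifier "desert".
Inside "monsoon lamp": head "lamp", modifier "monsoon".
Putting it together: [[[desert iron] anchor] [monsoon lamp]].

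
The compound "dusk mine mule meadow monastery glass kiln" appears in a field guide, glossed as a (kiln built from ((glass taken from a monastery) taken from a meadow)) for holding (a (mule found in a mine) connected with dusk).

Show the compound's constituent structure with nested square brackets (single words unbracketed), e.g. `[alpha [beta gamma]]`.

The outermost head in the paraphrase is "kiln" (specifically "meadow monastery glass kiln"), modified by "dusk mine mule".
"dusk mine mule" → head "mule" (specifically "mine mule"), modifier "dusk".
"mine mule" → head "mule", modifier "mine".
"meadow monastery glass kiln" → head "kiln", modifier "meadow monastery glass".
"meadow monastery glass" → head "glass" (specifically "monastery glass"), modifier "meadow".
"monastery glass" → head "glass", modifier "monastery".
Assembled: [[dusk [mine mule]] [[meadow [monastery glass]] kiln]].

[[dusk [mine mule]] [[meadow [monastery glass]] kiln]]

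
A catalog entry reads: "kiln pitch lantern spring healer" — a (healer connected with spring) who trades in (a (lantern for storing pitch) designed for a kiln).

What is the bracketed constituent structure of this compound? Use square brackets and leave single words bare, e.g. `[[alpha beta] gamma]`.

[[kiln [pitch lantern]] [spring healer]]

Whole compound: head "healer" (specifically "spring healer"), modifier "kiln pitch lantern".
Within "kiln pitch lantern", the head is "lantern" (specifically "pitch lantern") and the modifier is "kiln".
Within "pitch lantern", the head is "lantern" and the modifier is "pitch".
Within "spring healer", the head is "healer" and the modifier is "spring".
So the structure is [[kiln [pitch lantern]] [spring healer]].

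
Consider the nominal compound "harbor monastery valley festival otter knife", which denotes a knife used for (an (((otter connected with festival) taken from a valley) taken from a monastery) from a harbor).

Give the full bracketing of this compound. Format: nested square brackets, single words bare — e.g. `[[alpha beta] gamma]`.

[[harbor [monastery [valley [festival otter]]]] knife]

At the top level: head "knife"; modifier "harbor monastery valley festival otter".
Within "harbor monastery valley festival otter", the head is "otter" (specifically "monastery valley festival otter") and the modifier is "harbor".
Within "monastery valley festival otter", the head is "otter" (specifically "valley festival otter") and the modifier is "monastery".
Within "valley festival otter", the head is "otter" (specifically "festival otter") and the modifier is "valley".
Within "festival otter", the head is "otter" and the modifier is "festival".
So the structure is [[harbor [monastery [valley [festival otter]]]] knife].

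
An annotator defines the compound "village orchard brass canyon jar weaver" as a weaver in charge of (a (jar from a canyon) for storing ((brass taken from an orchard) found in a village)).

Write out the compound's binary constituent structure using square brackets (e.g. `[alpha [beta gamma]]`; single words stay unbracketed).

Overall it is a kind of weaver; the modifier is "village orchard brass canyon jar".
Within "village orchard brass canyon jar", the head is "jar" (specifically "canyon jar") and the modifier is "village orchard brass".
Within "village orchard brass", the head is "brass" (specifically "orchard brass") and the modifier is "village".
Within "orchard brass", the head is "brass" and the modifier is "orchard".
Within "canyon jar", the head is "jar" and the modifier is "canyon".
Putting it together: [[[village [orchard brass]] [canyon jar]] weaver].

[[[village [orchard brass]] [canyon jar]] weaver]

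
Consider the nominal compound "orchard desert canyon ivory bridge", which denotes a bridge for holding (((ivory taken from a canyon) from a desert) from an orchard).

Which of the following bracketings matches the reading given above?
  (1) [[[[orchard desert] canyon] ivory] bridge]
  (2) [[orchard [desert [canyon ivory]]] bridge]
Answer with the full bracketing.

The paraphrase's head is the "bridge" part ("bridge"); its modifier is "orchard desert canyon ivory".
That top-level split, carried through the inner groups, gives [[orchard [desert [canyon ivory]]] bridge].

[[orchard [desert [canyon ivory]]] bridge]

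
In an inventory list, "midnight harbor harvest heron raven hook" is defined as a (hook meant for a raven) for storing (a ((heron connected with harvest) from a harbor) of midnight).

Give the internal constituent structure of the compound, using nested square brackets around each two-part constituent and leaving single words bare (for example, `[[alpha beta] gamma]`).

The outermost head in the paraphrase is "hook" (specifically "raven hook"), modified by "midnight harbor harvest heron".
"midnight harbor harvest heron" → head "heron" (specifically "harbor harvest heron"), modifier "midnight".
"harbor harvest heron" → head "heron" (specifically "harvest heron"), modifier "harbor".
"harvest heron" → head "heron", modifier "harvest".
"raven hook" → head "hook", modifier "raven".
Assembled: [[midnight [harbor [harvest heron]]] [raven hook]].

[[midnight [harbor [harvest heron]]] [raven hook]]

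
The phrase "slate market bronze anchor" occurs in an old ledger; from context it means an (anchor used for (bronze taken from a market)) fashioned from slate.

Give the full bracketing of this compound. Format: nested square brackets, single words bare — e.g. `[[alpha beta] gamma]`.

The outermost head in the paraphrase is "anchor" (specifically "market bronze anchor"), modified by "slate".
Within "market bronze anchor", the head is "anchor" and the modifier is "market bronze".
Within "market bronze", the head is "bronze" and the modifier is "market".
Assembled: [slate [[market bronze] anchor]].

[slate [[market bronze] anchor]]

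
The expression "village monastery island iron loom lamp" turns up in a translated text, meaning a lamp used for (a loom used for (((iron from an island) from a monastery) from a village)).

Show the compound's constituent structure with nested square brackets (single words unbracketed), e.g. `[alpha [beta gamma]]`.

[[[village [monastery [island iron]]] loom] lamp]

Whole compound: head "lamp", modifier "village monastery island iron loom".
"village monastery island iron loom" → head "loom", modifier "village monastery island iron".
"village monastery island iron" → head "iron" (specifically "monastery island iron"), modifier "village".
"monastery island iron" → head "iron" (specifically "island iron"), modifier "monastery".
"island iron" → head "iron", modifier "island".
So the structure is [[[village [monastery [island iron]]] loom] lamp].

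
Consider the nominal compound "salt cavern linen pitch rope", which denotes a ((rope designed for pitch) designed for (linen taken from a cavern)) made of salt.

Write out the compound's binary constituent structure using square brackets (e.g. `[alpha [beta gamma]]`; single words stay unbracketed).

[salt [[cavern linen] [pitch rope]]]

Whole compound: head "rope" (specifically "cavern linen pitch rope"), modifier "salt".
Inside "cavern linen pitch rope": head "rope" (specifically "pitch rope"), modifier "cavern linen".
Inside "cavern linen": head "linen", modifier "cavern".
Inside "pitch rope": head "rope", modifier "pitch".
Putting it together: [salt [[cavern linen] [pitch rope]]].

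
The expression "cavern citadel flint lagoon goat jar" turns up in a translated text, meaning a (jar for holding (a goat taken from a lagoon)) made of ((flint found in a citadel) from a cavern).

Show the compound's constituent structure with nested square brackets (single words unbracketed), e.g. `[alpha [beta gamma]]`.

Overall it is a kind of jar (specifically "lagoon goat jar"); the modifier is "cavern citadel flint".
"cavern citadel flint" → head "flint" (specifically "citadel flint"), modifier "cavern".
"citadel flint" → head "flint", modifier "citadel".
"lagoon goat jar" → head "jar", modifier "lagoon goat".
"lagoon goat" → head "goat", modifier "lagoon".
So the structure is [[cavern [citadel flint]] [[lagoon goat] jar]].

[[cavern [citadel flint]] [[lagoon goat] jar]]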